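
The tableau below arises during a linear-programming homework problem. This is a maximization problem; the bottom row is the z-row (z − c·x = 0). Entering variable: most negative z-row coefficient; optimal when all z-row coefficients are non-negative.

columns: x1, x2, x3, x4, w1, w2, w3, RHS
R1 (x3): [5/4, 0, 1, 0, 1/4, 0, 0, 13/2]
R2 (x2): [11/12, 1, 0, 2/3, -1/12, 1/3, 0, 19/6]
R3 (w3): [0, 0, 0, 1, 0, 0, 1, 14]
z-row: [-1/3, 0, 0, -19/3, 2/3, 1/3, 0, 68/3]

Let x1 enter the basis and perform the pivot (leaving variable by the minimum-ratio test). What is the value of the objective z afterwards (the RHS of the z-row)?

262/11

Ratio test on column x1 — row 1: (13/2)/(5/4) = 26/5; row 2: (19/6)/(11/12) = 38/11; row 3: entry 0 ≤ 0. Minimum is 38/11 at row 2 (x2 leaves); pivot element 11/12.
Pivot on row 2; the z-row RHS becomes 68/3 − (-1/3)·(38/11) = 262/11.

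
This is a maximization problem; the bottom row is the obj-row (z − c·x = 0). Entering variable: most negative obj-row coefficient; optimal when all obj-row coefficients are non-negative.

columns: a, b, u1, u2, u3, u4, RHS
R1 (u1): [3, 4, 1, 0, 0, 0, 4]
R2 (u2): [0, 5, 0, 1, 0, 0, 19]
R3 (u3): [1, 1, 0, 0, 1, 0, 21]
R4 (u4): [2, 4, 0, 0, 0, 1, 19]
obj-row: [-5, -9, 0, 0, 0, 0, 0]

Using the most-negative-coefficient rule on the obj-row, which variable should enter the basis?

Negative obj-row entries: a: -5, b: -9.
The most negative is -9 in column b, so b enters.

b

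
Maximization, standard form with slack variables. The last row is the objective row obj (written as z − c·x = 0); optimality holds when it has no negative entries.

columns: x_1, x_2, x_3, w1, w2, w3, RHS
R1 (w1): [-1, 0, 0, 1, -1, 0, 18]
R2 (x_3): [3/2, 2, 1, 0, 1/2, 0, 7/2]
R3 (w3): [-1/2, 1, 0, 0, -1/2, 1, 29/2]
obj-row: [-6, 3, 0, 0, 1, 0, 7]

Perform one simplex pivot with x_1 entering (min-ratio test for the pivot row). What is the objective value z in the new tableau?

21

Ratio test on column x_1 — row 1: entry -1 ≤ 0; row 2: (7/2)/(3/2) = 7/3; row 3: entry -1/2 ≤ 0. Minimum is 7/3 at row 2 (x_3 leaves); pivot element 3/2.
Pivot on row 2; the obj-row RHS becomes 7 − (-6)·(7/3) = 21.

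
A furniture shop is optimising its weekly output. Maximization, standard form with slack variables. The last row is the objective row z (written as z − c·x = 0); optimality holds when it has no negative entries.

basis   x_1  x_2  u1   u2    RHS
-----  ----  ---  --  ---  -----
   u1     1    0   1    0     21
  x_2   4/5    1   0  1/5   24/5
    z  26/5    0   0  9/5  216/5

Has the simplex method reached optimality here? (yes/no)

Every z-row coefficient is ≥ 0, so the tableau is optimal.

yes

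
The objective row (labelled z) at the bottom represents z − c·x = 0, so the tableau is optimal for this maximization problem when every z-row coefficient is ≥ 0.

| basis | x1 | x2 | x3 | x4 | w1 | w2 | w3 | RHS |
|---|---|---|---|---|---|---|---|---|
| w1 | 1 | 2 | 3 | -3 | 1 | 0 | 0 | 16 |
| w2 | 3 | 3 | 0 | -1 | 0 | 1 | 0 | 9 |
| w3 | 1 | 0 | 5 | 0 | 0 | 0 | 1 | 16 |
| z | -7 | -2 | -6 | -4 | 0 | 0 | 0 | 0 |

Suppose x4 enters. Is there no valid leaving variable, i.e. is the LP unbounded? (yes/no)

Every constraint-row entry in column x4 is ≤ 0, so increasing x4 is unbounded.

yes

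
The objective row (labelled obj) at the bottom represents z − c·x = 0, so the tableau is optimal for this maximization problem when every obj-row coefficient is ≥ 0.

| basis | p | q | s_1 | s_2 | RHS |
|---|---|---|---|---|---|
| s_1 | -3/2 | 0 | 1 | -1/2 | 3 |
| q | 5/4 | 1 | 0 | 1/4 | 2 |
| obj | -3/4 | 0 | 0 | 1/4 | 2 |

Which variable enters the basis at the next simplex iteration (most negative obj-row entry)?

Negative obj-row entries: p: -3/4.
The most negative is -3/4 in column p, so p enters.

p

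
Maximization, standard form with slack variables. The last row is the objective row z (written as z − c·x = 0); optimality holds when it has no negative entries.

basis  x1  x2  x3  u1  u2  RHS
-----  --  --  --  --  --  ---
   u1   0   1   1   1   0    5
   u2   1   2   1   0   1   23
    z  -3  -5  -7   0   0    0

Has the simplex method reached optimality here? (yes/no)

The z-row has a negative entry -7 in column x3, so it is not optimal.

no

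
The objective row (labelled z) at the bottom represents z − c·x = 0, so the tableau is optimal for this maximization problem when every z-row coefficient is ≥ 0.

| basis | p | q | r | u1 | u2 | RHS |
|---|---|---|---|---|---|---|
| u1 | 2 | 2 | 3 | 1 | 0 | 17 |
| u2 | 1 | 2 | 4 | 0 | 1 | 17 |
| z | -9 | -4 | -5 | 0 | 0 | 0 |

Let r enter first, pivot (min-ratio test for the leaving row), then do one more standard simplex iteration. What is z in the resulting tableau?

Ratio test on column r — row 1: 17/3 = 17/3; row 2: 17/4 = 17/4. Minimum is 17/4 at row 2 (u2 leaves); pivot element 4.
Pivot on row 2; the z-row RHS becomes 0 − (-5)·(17/4) = 85/4.
Next entering variable (most negative z-row entry -31/4): p.
Ratio test on column p — row 1: (17/4)/(5/4) = 17/5; row 2: (17/4)/(1/4) = 17. Minimum is 17/5 at row 1 (u1 leaves); pivot element 5/4.
After the second pivot the z-row RHS is 85/4 − (-31/4)·(17/5) = 238/5.

238/5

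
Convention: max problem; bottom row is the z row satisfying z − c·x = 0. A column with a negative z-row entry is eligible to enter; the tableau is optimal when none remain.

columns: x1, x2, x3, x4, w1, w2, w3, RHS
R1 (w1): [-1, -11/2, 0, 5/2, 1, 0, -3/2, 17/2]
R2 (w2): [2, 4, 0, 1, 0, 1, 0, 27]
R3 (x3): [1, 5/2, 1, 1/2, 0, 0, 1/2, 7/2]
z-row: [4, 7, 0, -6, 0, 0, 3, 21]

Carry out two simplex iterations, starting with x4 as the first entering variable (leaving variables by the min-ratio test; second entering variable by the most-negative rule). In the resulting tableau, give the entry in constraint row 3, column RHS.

1/2

Ratio test on column x4 — row 1: (17/2)/(5/2) = 17/5; row 2: 27/1 = 27; row 3: (7/2)/(1/2) = 7. Minimum is 17/5 at row 1 (w1 leaves); pivot element 5/2.
Divide row 1 by 5/2; eliminate column x4 from the other rows.
Second iteration: most negative z-row entry is -31/5 in column x2, so x2 enters.
Ratio test on column x2 — row 1: entry -11/5 ≤ 0; row 2: (118/5)/(31/5) = 118/31; row 3: (9/5)/(18/5) = 1/2. Minimum is 1/2 at row 3 (x3 leaves); pivot element 18/5.
Divide row 3 by 18/5; eliminate column x2 from the other rows.
After both pivots, the entry at constraint row 3, column RHS is 1/2.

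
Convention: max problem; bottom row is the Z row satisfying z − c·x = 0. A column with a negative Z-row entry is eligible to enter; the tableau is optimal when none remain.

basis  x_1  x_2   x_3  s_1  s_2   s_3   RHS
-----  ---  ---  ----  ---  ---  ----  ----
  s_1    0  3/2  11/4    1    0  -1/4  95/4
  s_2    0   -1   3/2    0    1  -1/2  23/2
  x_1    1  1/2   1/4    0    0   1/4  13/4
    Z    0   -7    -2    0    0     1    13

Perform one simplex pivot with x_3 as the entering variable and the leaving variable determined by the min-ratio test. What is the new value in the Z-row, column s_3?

1/3

Ratio test on column x_3 — row 1: (95/4)/(11/4) = 95/11; row 2: (23/2)/(3/2) = 23/3; row 3: (13/4)/(1/4) = 13. Minimum is 23/3 at row 2 (s_2 leaves); pivot element 3/2.
Divide row 2 by 3/2; eliminate column x_3 from the other rows.
Z-row update in column s_3: 1 − (-2)·(-1/3) = 1/3.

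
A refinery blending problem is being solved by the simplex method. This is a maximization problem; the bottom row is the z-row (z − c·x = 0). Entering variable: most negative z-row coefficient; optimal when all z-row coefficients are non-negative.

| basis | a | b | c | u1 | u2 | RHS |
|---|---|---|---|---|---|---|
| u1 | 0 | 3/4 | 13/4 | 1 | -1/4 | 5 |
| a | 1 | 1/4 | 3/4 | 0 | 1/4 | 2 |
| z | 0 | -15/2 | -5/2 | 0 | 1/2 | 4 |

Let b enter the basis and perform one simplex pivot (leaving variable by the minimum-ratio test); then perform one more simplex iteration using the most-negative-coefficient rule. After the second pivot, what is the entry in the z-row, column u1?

8

Ratio test on column b — row 1: 5/(3/4) = 20/3; row 2: 2/(1/4) = 8. Minimum is 20/3 at row 1 (u1 leaves); pivot element 3/4.
Divide row 1 by 3/4; eliminate column b from the other rows.
Second iteration: most negative z-row entry is -2 in column u2, so u2 enters.
Ratio test on column u2 — row 1: entry -1/3 ≤ 0; row 2: (1/3)/(1/3) = 1. Minimum is 1 at row 2 (a leaves); pivot element 1/3.
Divide row 2 by 1/3; eliminate column u2 from the other rows.
After both pivots, the entry at the z-row, column u1 is 8.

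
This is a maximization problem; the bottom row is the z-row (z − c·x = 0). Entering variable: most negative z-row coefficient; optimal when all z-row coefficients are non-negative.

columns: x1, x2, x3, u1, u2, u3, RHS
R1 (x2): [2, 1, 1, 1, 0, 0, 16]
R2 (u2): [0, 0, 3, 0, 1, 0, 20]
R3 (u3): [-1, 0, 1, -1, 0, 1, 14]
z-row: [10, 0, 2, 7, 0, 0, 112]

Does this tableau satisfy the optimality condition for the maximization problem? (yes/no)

yes

Every z-row coefficient is ≥ 0, so the tableau is optimal.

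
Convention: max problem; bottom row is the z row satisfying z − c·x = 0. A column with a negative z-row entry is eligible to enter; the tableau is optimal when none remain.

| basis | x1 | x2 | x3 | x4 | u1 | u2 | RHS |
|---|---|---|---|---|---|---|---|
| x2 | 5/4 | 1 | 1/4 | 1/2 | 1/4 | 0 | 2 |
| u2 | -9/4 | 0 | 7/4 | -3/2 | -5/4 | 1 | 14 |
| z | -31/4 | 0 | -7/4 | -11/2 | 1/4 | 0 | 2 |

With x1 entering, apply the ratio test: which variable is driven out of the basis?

x2

Column x1 entries and ratios — x2: 2/(5/4) = 8/5; u2: -9/4 ≤ 0, skip.
Smallest ratio is 8/5 in the row of x2, so x2 leaves.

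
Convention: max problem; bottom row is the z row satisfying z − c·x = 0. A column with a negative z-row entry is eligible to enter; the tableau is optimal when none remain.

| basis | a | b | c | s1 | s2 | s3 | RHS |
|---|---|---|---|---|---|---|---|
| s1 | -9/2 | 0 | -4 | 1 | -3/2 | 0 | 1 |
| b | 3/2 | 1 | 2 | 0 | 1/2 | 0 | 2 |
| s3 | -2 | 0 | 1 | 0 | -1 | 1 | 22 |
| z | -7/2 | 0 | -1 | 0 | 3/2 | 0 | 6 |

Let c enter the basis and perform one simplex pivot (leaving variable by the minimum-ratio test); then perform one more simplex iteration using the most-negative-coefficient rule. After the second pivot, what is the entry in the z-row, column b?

7/3

Ratio test on column c — row 1: entry -4 ≤ 0; row 2: 2/2 = 1; row 3: 22/1 = 22. Minimum is 1 at row 2 (b leaves); pivot element 2.
Divide row 2 by 2; eliminate column c from the other rows.
Second iteration: most negative z-row entry is -11/4 in column a, so a enters.
Ratio test on column a — row 1: entry -3/2 ≤ 0; row 2: 1/(3/4) = 4/3; row 3: entry -11/4 ≤ 0. Minimum is 4/3 at row 2 (c leaves); pivot element 3/4.
Divide row 2 by 3/4; eliminate column a from the other rows.
After both pivots, the entry at the z-row, column b is 7/3.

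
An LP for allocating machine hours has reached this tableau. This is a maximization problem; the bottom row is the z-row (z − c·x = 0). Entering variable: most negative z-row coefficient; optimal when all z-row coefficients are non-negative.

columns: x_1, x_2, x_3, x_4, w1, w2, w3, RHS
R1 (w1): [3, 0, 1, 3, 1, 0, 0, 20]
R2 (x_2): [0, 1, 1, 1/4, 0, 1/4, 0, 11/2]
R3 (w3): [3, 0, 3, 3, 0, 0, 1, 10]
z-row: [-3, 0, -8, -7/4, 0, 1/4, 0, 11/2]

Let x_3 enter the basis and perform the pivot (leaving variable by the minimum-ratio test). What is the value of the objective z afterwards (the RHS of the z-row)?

Ratio test on column x_3 — row 1: 20/1 = 20; row 2: (11/2)/1 = 11/2; row 3: 10/3 = 10/3. Minimum is 10/3 at row 3 (w3 leaves); pivot element 3.
Pivot on row 3; the z-row RHS becomes 11/2 − (-8)·(10/3) = 193/6.

193/6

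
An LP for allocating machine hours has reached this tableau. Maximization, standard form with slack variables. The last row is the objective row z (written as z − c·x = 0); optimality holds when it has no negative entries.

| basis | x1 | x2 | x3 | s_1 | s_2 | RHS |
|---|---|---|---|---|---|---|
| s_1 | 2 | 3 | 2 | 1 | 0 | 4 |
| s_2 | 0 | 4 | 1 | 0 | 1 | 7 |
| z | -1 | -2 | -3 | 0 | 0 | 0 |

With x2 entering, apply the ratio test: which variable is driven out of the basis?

s_1

Column x2 entries and ratios — s_1: 4/3 = 4/3; s_2: 7/4 = 7/4.
Smallest ratio is 4/3 in the row of s_1, so s_1 leaves.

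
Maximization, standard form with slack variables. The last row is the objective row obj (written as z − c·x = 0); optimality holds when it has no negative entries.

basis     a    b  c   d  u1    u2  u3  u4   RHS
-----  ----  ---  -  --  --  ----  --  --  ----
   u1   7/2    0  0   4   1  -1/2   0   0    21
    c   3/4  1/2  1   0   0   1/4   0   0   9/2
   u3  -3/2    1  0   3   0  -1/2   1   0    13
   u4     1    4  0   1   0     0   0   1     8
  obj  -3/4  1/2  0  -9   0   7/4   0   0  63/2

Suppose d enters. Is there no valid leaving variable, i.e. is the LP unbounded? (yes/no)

Column d has positive entries in row(s) 1, 3, 4, so the ratio test bounds it — not unbounded.

no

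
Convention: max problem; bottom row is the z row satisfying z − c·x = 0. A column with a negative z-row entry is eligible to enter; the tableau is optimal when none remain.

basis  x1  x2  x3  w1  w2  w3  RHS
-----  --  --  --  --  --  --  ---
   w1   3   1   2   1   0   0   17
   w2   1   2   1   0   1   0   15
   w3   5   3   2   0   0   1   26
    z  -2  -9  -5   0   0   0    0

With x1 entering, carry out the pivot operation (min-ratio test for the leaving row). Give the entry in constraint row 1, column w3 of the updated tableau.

-3/5

Ratio test on column x1 — row 1: 17/3 = 17/3; row 2: 15/1 = 15; row 3: 26/5 = 26/5. Minimum is 26/5 at row 3 (w3 leaves); pivot element 5.
Divide row 3 by 5; eliminate column x1 from the other rows.
Row 1 update in column w3: 0 − 3·(1/5) = -3/5.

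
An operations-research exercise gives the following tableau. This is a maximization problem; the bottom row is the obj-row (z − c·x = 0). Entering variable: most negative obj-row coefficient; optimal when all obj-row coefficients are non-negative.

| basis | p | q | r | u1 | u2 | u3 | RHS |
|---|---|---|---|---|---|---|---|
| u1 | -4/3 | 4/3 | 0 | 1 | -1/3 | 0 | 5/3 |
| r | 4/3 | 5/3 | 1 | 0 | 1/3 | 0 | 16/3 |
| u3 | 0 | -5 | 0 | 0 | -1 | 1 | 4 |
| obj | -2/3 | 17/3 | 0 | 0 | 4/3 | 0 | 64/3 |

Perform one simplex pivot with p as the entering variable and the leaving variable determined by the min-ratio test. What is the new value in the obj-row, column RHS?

24

Ratio test on column p — row 1: entry -4/3 ≤ 0; row 2: (16/3)/(4/3) = 4; row 3: entry 0 ≤ 0. Minimum is 4 at row 2 (r leaves); pivot element 4/3.
Divide row 2 by 4/3; eliminate column p from the other rows.
obj-row update in column RHS: 64/3 − (-2/3)·4 = 24.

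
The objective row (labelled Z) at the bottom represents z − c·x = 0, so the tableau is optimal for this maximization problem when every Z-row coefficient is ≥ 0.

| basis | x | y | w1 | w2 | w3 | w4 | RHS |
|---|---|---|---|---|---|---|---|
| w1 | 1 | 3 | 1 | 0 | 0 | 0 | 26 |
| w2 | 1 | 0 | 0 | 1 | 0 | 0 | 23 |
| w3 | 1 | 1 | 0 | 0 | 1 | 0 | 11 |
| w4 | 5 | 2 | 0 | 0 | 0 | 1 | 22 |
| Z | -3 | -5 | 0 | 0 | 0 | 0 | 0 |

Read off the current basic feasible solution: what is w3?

11

w3 is basic (row 3); its value is the RHS of that row, 11.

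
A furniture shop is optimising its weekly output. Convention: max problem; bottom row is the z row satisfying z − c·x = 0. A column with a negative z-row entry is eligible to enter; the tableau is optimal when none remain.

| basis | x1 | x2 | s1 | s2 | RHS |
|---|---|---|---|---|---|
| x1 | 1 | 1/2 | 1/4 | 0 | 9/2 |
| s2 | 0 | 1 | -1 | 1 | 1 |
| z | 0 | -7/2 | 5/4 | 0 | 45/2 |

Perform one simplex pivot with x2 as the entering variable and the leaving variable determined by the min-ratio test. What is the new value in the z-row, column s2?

Ratio test on column x2 — row 1: (9/2)/(1/2) = 9; row 2: 1/1 = 1. Minimum is 1 at row 2 (s2 leaves); pivot element 1.
Divide row 2 by 1; eliminate column x2 from the other rows.
z-row update in column s2: 0 − (-7/2)·1 = 7/2.

7/2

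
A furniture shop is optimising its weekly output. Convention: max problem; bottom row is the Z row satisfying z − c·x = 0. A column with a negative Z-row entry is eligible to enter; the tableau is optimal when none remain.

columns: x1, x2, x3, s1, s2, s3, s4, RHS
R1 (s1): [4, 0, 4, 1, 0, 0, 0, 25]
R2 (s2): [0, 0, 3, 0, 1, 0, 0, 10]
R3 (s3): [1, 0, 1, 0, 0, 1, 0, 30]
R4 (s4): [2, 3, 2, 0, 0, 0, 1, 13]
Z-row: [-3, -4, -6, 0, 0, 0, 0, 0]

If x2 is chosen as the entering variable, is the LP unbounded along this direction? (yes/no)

no

Column x2 has positive entries in row(s) 4, so the ratio test bounds it — not unbounded.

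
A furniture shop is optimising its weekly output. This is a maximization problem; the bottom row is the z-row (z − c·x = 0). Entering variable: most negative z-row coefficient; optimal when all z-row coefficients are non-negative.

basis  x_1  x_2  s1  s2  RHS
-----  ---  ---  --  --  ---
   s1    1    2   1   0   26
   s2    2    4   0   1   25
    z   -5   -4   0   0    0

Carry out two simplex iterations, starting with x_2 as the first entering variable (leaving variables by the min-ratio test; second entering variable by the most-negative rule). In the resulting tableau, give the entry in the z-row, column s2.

5/2

Ratio test on column x_2 — row 1: 26/2 = 13; row 2: 25/4 = 25/4. Minimum is 25/4 at row 2 (s2 leaves); pivot element 4.
Divide row 2 by 4; eliminate column x_2 from the other rows.
Second iteration: most negative z-row entry is -3 in column x_1, so x_1 enters.
Ratio test on column x_1 — row 1: entry 0 ≤ 0; row 2: (25/4)/(1/2) = 25/2. Minimum is 25/2 at row 2 (x_2 leaves); pivot element 1/2.
Divide row 2 by 1/2; eliminate column x_1 from the other rows.
After both pivots, the entry at the z-row, column s2 is 5/2.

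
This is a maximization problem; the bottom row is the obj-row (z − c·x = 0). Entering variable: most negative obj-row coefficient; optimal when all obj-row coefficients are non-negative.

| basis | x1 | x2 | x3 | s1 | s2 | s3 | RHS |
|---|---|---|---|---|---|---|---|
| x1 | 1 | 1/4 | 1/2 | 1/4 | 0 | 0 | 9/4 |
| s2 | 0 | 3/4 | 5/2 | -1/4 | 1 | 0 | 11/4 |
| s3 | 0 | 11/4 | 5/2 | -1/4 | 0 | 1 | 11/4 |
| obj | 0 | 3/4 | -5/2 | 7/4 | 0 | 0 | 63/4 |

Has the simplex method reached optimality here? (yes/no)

The obj-row has a negative entry -5/2 in column x3, so it is not optimal.

no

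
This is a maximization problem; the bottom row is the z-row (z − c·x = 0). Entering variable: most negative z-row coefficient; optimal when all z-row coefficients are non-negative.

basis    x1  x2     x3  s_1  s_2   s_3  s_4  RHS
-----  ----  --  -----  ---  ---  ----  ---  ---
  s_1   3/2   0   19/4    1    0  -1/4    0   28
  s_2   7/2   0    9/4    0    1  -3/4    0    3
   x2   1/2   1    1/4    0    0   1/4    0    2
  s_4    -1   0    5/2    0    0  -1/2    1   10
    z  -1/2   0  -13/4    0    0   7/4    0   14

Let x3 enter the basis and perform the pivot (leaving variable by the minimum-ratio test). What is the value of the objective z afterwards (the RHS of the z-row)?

Ratio test on column x3 — row 1: 28/(19/4) = 112/19; row 2: 3/(9/4) = 4/3; row 3: 2/(1/4) = 8; row 4: 10/(5/2) = 4. Minimum is 4/3 at row 2 (s_2 leaves); pivot element 9/4.
Pivot on row 2; the z-row RHS becomes 14 − (-13/4)·(4/3) = 55/3.

55/3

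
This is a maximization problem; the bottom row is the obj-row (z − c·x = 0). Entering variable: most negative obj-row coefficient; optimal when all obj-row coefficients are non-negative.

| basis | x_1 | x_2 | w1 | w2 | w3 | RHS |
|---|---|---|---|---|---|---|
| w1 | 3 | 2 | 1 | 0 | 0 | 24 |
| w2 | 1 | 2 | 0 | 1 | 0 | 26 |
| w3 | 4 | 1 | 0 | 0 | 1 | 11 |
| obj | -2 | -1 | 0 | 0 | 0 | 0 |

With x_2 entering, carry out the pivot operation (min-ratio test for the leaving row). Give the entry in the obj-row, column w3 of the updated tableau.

Ratio test on column x_2 — row 1: 24/2 = 12; row 2: 26/2 = 13; row 3: 11/1 = 11. Minimum is 11 at row 3 (w3 leaves); pivot element 1.
Divide row 3 by 1; eliminate column x_2 from the other rows.
obj-row update in column w3: 0 − (-1)·1 = 1.

1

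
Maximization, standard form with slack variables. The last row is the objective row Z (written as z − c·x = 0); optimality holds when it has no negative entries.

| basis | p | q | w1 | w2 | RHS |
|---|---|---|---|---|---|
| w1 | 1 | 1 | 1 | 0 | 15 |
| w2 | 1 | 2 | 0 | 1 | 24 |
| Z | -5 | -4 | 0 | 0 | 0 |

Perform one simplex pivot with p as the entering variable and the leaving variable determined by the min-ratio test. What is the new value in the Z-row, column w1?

Ratio test on column p — row 1: 15/1 = 15; row 2: 24/1 = 24. Minimum is 15 at row 1 (w1 leaves); pivot element 1.
Divide row 1 by 1; eliminate column p from the other rows.
Z-row update in column w1: 0 − (-5)·1 = 5.

5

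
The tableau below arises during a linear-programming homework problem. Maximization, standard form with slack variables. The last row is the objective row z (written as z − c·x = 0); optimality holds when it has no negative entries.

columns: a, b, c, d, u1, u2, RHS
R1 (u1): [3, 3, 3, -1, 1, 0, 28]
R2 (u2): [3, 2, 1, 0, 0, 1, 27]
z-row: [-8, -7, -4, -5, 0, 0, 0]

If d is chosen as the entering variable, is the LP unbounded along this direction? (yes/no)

Every constraint-row entry in column d is ≤ 0, so increasing d is unbounded.

yes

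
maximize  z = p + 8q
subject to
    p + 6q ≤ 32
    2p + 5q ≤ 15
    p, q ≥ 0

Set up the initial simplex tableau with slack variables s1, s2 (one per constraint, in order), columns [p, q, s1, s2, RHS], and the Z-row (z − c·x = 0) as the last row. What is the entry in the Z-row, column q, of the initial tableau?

-8

The Z-row carries the negated objective coefficients: the q entry is -8.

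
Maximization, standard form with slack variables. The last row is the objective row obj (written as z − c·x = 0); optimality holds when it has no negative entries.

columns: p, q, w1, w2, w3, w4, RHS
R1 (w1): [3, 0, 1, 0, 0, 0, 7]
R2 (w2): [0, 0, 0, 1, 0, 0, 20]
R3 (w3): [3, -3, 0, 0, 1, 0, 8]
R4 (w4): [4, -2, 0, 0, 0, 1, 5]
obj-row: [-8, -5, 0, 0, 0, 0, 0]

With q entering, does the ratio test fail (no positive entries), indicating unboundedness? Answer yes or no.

Every constraint-row entry in column q is ≤ 0, so increasing q is unbounded.

yes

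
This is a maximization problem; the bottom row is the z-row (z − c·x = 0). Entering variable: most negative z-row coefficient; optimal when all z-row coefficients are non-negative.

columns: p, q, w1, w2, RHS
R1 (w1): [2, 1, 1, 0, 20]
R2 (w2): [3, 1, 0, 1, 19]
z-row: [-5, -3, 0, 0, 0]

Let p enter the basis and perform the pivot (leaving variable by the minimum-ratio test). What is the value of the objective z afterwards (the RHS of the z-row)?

Ratio test on column p — row 1: 20/2 = 10; row 2: 19/3 = 19/3. Minimum is 19/3 at row 2 (w2 leaves); pivot element 3.
Pivot on row 2; the z-row RHS becomes 0 − (-5)·(19/3) = 95/3.

95/3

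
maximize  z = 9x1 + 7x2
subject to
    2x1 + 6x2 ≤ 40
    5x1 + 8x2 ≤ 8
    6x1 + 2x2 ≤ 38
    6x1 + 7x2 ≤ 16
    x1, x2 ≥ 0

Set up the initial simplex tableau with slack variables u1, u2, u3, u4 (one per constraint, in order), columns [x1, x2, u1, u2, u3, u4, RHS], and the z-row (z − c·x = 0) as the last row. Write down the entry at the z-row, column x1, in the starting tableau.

-9

The z-row carries the negated objective coefficients: the x1 entry is -9.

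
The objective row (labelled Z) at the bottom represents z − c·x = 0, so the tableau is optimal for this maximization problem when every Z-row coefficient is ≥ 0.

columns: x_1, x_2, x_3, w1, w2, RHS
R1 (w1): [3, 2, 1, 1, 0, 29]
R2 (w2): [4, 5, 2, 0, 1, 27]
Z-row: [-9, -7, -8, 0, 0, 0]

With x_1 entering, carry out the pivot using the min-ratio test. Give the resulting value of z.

Ratio test on column x_1 — row 1: 29/3 = 29/3; row 2: 27/4 = 27/4. Minimum is 27/4 at row 2 (w2 leaves); pivot element 4.
Pivot on row 2; the Z-row RHS becomes 0 − (-9)·(27/4) = 243/4.

243/4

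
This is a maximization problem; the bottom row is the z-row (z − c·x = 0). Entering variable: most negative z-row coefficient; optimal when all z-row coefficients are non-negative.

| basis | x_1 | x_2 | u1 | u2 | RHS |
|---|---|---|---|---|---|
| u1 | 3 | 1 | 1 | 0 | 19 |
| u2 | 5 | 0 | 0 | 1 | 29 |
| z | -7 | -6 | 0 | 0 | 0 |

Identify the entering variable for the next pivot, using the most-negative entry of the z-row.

x_1

Negative z-row entries: x_1: -7, x_2: -6.
The most negative is -7 in column x_1, so x_1 enters.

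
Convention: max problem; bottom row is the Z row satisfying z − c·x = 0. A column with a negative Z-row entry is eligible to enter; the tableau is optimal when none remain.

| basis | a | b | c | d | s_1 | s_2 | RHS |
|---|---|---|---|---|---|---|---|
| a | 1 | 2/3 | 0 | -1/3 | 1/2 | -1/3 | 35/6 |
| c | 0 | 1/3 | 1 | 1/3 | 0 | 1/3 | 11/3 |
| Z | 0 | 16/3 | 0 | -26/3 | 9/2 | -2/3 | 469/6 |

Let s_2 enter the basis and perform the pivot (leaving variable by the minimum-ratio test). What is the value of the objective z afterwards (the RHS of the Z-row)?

171/2

Ratio test on column s_2 — row 1: entry -1/3 ≤ 0; row 2: (11/3)/(1/3) = 11. Minimum is 11 at row 2 (c leaves); pivot element 1/3.
Pivot on row 2; the Z-row RHS becomes 469/6 − (-2/3)·11 = 171/2.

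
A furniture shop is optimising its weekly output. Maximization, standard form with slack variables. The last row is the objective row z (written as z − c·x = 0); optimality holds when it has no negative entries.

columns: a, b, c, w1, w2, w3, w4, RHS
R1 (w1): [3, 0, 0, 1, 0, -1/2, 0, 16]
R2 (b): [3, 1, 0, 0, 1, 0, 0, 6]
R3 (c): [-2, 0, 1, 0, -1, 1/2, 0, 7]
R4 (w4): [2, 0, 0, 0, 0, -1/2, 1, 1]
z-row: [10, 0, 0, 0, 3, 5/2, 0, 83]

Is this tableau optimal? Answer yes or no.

Every z-row coefficient is ≥ 0, so the tableau is optimal.

yes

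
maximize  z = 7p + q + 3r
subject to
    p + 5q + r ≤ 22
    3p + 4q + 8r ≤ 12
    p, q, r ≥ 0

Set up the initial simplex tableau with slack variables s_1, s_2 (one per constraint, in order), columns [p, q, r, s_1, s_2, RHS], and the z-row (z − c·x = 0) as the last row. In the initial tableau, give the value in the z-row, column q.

The z-row carries the negated objective coefficients: the q entry is -1.

-1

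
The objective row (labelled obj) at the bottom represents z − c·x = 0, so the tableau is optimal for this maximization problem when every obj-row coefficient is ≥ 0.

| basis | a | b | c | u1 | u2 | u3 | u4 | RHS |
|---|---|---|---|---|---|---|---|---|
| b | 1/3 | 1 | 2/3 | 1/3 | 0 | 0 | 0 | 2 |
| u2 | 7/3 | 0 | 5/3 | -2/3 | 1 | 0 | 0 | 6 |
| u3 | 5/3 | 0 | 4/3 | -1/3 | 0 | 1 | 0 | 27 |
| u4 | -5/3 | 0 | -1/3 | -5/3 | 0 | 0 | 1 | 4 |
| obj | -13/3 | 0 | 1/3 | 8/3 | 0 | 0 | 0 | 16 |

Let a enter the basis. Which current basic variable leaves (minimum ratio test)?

Column a entries and ratios — b: 2/(1/3) = 6; u2: 6/(7/3) = 18/7; u3: 27/(5/3) = 81/5; u4: -5/3 ≤ 0, skip.
Smallest ratio is 18/7 in the row of u2, so u2 leaves.

u2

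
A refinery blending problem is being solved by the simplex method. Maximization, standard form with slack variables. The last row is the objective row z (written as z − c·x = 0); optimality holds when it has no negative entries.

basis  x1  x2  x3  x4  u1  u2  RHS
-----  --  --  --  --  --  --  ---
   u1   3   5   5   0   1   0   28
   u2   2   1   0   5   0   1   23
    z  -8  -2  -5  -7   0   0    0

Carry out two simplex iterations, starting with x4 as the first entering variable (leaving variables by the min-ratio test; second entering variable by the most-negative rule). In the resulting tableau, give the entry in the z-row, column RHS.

1211/15

Ratio test on column x4 — row 1: entry 0 ≤ 0; row 2: 23/5 = 23/5. Minimum is 23/5 at row 2 (u2 leaves); pivot element 5.
Divide row 2 by 5; eliminate column x4 from the other rows.
Second iteration: most negative z-row entry is -26/5 in column x1, so x1 enters.
Ratio test on column x1 — row 1: 28/3 = 28/3; row 2: (23/5)/(2/5) = 23/2. Minimum is 28/3 at row 1 (u1 leaves); pivot element 3.
Divide row 1 by 3; eliminate column x1 from the other rows.
After both pivots, the entry at the z-row, column RHS is 1211/15.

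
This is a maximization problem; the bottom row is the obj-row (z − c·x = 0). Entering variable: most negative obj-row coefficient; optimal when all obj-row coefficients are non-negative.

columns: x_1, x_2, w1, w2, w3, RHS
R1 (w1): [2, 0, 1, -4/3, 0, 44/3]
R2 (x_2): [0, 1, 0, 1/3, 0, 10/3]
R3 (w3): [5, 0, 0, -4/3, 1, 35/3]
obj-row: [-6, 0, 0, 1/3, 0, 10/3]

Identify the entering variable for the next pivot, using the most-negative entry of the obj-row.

x_1

Negative obj-row entries: x_1: -6.
The most negative is -6 in column x_1, so x_1 enters.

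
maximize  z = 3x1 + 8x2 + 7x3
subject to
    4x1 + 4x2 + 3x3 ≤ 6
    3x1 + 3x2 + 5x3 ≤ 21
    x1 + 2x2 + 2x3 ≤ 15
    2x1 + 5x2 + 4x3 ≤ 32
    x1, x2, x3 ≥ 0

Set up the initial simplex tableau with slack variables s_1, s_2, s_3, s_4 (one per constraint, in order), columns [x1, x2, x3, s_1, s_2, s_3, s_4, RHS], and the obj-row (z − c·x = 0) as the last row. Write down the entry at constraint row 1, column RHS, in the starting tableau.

The RHS of constraint 1 is b_1 = 6.

6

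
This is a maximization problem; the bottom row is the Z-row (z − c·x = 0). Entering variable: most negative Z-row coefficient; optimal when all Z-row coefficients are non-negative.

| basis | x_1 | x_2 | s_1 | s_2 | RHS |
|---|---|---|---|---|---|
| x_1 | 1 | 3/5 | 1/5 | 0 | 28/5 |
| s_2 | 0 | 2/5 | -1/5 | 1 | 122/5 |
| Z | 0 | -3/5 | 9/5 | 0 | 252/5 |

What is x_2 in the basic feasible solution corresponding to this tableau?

0

x_2 is not in the basis, so in the current basic feasible solution x_2 = 0.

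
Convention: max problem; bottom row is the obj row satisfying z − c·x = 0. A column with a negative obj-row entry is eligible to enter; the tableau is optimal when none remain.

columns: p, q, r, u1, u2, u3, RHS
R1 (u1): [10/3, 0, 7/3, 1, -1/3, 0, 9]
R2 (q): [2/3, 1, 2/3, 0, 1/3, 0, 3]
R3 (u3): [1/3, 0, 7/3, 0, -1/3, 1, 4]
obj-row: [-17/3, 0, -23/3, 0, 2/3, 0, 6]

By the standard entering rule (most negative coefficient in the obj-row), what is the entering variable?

r

Negative obj-row entries: p: -17/3, r: -23/3.
The most negative is -23/3 in column r, so r enters.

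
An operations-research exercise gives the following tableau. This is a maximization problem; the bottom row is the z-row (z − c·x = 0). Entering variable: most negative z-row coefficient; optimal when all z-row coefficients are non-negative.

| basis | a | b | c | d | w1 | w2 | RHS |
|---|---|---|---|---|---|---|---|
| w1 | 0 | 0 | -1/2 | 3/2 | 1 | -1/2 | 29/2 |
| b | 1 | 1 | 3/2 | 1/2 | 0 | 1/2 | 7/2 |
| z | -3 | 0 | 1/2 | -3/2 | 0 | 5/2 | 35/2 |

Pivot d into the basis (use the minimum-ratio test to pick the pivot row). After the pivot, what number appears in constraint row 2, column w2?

1

Ratio test on column d — row 1: (29/2)/(3/2) = 29/3; row 2: (7/2)/(1/2) = 7. Minimum is 7 at row 2 (b leaves); pivot element 1/2.
Divide row 2 by 1/2; eliminate column d from the other rows.
In the new row 2, the w2 entry is the old entry divided by the pivot: (1/2)/(1/2) = 1.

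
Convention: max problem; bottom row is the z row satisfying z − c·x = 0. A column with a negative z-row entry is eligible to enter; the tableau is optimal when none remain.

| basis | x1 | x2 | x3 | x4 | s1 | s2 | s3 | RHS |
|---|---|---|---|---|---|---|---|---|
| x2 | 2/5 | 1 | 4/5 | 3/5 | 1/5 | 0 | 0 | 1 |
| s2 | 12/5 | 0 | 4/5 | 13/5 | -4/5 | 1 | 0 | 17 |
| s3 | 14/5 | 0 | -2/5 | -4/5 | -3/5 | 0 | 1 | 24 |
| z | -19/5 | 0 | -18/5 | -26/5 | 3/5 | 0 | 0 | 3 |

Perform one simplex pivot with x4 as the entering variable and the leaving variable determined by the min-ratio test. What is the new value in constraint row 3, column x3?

2/3

Ratio test on column x4 — row 1: 1/(3/5) = 5/3; row 2: 17/(13/5) = 85/13; row 3: entry -4/5 ≤ 0. Minimum is 5/3 at row 1 (x2 leaves); pivot element 3/5.
Divide row 1 by 3/5; eliminate column x4 from the other rows.
Row 3 update in column x3: -2/5 − (-4/5)·(4/3) = 2/3.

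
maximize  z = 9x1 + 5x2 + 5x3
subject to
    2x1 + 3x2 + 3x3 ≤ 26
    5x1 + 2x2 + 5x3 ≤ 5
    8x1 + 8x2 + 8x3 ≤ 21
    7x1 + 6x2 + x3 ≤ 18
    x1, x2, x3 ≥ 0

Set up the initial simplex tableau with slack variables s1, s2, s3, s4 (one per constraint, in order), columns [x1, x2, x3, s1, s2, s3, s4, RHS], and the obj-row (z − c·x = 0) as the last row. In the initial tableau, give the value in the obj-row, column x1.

The obj-row carries the negated objective coefficients: the x1 entry is -9.

-9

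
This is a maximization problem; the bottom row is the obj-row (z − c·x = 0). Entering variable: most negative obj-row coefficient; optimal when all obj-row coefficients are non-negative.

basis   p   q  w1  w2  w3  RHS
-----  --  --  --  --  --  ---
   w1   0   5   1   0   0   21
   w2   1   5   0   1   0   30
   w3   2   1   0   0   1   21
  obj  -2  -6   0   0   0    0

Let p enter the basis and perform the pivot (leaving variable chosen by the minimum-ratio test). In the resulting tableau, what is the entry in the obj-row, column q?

Ratio test on column p — row 1: entry 0 ≤ 0; row 2: 30/1 = 30; row 3: 21/2 = 21/2. Minimum is 21/2 at row 3 (w3 leaves); pivot element 2.
Divide row 3 by 2; eliminate column p from the other rows.
obj-row update in column q: -6 − (-2)·(1/2) = -5.

-5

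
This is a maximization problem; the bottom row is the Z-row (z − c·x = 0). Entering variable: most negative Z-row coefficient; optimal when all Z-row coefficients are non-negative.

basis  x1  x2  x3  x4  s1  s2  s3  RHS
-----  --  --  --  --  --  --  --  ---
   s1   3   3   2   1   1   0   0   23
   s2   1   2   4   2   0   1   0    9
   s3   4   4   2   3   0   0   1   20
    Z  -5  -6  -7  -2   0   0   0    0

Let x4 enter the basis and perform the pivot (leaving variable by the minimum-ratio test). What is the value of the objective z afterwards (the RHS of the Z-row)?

9

Ratio test on column x4 — row 1: 23/1 = 23; row 2: 9/2 = 9/2; row 3: 20/3 = 20/3. Minimum is 9/2 at row 2 (s2 leaves); pivot element 2.
Pivot on row 2; the Z-row RHS becomes 0 − (-2)·(9/2) = 9.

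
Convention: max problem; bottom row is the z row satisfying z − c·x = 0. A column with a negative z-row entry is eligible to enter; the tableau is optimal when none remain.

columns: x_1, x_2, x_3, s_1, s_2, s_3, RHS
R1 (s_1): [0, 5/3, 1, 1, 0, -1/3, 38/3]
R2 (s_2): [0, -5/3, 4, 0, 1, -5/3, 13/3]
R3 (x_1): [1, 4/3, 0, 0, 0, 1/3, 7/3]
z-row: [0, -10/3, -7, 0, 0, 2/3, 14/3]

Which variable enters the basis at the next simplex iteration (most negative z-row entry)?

Negative z-row entries: x_2: -10/3, x_3: -7.
The most negative is -7 in column x_3, so x_3 enters.

x_3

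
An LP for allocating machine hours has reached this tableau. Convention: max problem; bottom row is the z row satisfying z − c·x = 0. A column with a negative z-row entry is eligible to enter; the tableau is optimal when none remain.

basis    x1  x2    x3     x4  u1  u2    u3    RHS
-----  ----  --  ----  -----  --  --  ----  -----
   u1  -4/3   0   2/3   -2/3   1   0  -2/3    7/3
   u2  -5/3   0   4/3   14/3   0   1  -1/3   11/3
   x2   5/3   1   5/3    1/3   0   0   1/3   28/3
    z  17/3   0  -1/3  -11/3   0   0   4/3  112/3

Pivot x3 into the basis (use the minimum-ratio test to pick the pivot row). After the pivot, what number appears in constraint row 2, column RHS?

Ratio test on column x3 — row 1: (7/3)/(2/3) = 7/2; row 2: (11/3)/(4/3) = 11/4; row 3: (28/3)/(5/3) = 28/5. Minimum is 11/4 at row 2 (u2 leaves); pivot element 4/3.
Divide row 2 by 4/3; eliminate column x3 from the other rows.
In the new row 2, the RHS entry is the old entry divided by the pivot: (11/3)/(4/3) = 11/4.

11/4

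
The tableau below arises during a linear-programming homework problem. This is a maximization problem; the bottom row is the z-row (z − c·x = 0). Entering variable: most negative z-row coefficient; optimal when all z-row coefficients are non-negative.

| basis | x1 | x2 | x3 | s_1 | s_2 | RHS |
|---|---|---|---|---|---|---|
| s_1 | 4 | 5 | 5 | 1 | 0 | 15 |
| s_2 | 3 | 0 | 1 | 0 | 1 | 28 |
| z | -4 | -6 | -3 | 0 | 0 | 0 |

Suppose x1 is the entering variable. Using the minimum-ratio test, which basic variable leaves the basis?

Column x1 entries and ratios — s_1: 15/4 = 15/4; s_2: 28/3 = 28/3.
Smallest ratio is 15/4 in the row of s_1, so s_1 leaves.

s_1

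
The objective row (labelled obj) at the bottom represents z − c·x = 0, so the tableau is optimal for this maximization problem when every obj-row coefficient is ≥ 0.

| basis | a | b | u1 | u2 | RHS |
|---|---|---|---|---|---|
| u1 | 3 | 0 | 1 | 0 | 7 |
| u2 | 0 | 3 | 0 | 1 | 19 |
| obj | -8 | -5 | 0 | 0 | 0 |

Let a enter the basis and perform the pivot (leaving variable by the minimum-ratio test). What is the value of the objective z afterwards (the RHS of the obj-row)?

56/3

Ratio test on column a — row 1: 7/3 = 7/3; row 2: entry 0 ≤ 0. Minimum is 7/3 at row 1 (u1 leaves); pivot element 3.
Pivot on row 1; the obj-row RHS becomes 0 − (-8)·(7/3) = 56/3.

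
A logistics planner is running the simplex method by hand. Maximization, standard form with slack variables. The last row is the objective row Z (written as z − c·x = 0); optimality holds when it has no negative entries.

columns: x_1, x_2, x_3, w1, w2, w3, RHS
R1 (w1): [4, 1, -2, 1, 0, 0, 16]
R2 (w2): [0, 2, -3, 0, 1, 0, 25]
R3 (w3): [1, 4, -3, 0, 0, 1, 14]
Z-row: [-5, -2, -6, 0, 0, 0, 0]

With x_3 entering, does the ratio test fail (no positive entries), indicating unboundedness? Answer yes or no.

Every constraint-row entry in column x_3 is ≤ 0, so increasing x_3 is unbounded.

yes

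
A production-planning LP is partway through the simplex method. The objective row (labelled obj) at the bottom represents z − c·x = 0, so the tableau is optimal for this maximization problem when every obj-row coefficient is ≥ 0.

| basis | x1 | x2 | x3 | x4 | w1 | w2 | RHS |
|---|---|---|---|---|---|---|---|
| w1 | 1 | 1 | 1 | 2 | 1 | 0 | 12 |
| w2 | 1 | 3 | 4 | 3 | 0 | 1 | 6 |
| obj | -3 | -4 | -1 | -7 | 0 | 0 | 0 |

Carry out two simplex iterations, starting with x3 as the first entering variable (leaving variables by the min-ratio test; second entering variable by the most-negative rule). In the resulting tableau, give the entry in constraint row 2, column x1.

1/3

Ratio test on column x3 — row 1: 12/1 = 12; row 2: 6/4 = 3/2. Minimum is 3/2 at row 2 (w2 leaves); pivot element 4.
Divide row 2 by 4; eliminate column x3 from the other rows.
Second iteration: most negative obj-row entry is -25/4 in column x4, so x4 enters.
Ratio test on column x4 — row 1: (21/2)/(5/4) = 42/5; row 2: (3/2)/(3/4) = 2. Minimum is 2 at row 2 (x3 leaves); pivot element 3/4.
Divide row 2 by 3/4; eliminate column x4 from the other rows.
After both pivots, the entry at constraint row 2, column x1 is 1/3.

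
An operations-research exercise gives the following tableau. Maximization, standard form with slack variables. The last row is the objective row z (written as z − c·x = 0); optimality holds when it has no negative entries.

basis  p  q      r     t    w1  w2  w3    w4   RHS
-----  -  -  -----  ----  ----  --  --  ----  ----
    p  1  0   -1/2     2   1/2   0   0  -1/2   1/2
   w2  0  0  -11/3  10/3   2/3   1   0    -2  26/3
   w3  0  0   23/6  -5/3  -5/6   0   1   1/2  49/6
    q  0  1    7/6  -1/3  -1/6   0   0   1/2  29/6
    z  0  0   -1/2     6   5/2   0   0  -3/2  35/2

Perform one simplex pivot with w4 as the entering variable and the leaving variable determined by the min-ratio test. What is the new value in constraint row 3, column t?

-4/3

Ratio test on column w4 — row 1: entry -1/2 ≤ 0; row 2: entry -2 ≤ 0; row 3: (49/6)/(1/2) = 49/3; row 4: (29/6)/(1/2) = 29/3. Minimum is 29/3 at row 4 (q leaves); pivot element 1/2.
Divide row 4 by 1/2; eliminate column w4 from the other rows.
Row 3 update in column t: -5/3 − (1/2)·(-2/3) = -4/3.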